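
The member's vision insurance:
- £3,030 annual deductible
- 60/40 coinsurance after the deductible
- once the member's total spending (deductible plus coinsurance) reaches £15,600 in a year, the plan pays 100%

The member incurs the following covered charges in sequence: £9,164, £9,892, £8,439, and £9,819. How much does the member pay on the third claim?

£3,375.60

Claim 1 (£9,164): £3,030 finishes the deductible; £6,134 goes to coinsurance; 40% of £6,134 = £2,453.60. Cost to member: £5,483.60. OOP to date £5,483.60.
Claim 2 (£9,892): deductible already satisfied, so member's share is 40% × £9,892 = £3,956.80. Member owes £3,956.80 (running OOP £9,440.40).
Claim 3 (£8,439): 40% coinsurance on £8,439 = £3,375.60. Member pays £3,375.60; OOP now £12,816.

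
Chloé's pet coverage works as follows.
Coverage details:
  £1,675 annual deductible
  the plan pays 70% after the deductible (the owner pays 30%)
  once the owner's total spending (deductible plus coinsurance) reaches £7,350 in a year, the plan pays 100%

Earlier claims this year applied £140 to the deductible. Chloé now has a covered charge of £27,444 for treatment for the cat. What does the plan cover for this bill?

£20,234

Deductible still to meet: £1,675 − £140 = £1,535.
The remaining £25,909 (= £27,444 − £1,535) moves to coinsurance.
Owner's 30% share of £25,909 is £7,772.70.
That puts the owner's cost at £1,535 + £7,772.70 = £9,307.70 before any cap.
Year-to-date out-of-pocket would reach £140 + £9,307.70 = £9,447.70, above the £7,350 maximum, so the owner pays only £7,350 − £140 = £7,210.
The plan picks up £27,444 − £7,210 = £20,234.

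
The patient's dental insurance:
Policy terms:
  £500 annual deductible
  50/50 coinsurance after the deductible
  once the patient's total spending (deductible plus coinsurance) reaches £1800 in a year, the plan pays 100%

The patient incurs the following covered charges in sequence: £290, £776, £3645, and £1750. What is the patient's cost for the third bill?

£1017

Claim 1 (£290): fully absorbed by the deductible. Cost to patient: £290. OOP to date £290.
Claim 2 (£776): deductible takes £210, £566 remains; coinsurance £566 × 50% = £283. Patient pays £493; OOP now £783.
Claim 3 (£3645): 50% coinsurance on £3645 = £1822.50. Adding that to £783 gives £2605.50, past the £1800 cap; patient pays only £1800 − £783 = £1017.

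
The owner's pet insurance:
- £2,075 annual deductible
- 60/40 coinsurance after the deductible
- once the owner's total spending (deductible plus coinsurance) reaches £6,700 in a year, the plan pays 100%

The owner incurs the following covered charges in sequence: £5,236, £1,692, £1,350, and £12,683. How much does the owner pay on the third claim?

Claim 1 (£5,236): £2,075 finishes the deductible; £3,161 goes to coinsurance; coinsurance £3,161 × 40% = £1,264.40. Cost to owner: £3,339.40. OOP to date £3,339.40.
Claim 2 (£1,692): deductible met; 40% of £1,692 = £676.80. Owner owes £676.80 (running OOP £4,016.20).
Claim 3 (£1,350): deductible met; 40% of £1,350 = £540. Owner owes £540 (running OOP £4,556.20).

£540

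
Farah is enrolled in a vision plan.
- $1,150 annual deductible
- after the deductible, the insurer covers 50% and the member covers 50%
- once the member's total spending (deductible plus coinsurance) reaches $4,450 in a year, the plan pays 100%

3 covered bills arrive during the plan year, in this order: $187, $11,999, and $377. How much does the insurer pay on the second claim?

$7,736

Bill 1, $187: entire amount goes to the deductible. Member pays $187; OOP now $187. Insurer: $187 − $187 = $0.
Bill 2, $11,999: deductible takes $963, $11,036 remains; 50% of $11,036 = $5,518. Deductible plus coinsurance: $963 + $5,518 = $6,481. That would push OOP to $6,668, over the $4,450 cap, so member pays $4,450 − $187 = $4,263. Plan pays $11,999 − $4,263 = $7,736.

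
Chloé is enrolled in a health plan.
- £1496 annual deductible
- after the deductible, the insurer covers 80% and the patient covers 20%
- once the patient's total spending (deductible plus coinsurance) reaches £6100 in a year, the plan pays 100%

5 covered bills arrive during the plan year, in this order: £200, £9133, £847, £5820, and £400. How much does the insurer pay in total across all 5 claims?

£11923.20

Claim 1 (£200): entire amount goes to the deductible. Cost to patient: £200. OOP to date £200. Plan pays £200 − £200 = £0.
Claim 2 (£9133): £1296 to deductible, leaving £7837; patient's 20% is £1567.40. Patient owes £2863.40 (running OOP £3063.40). Insurer: £9133 − £2863.40 = £6269.60.
Claim 3 (£847): deductible already satisfied, so patient's share is 20% × £847 = £169.40. Patient pays £169.40; OOP now £3232.80. Plan pays £847 − £169.40 = £677.60.
Claim 4 (£5820): deductible met; 20% of £5820 = £1164. Patient pays £1164; OOP now £4396.80. Plan pays £5820 − £1164 = £4656.
Claim 5 (£400): 20% coinsurance on £400 = £80. Patient owes £80 (running OOP £4476.80). Insurer: £400 − £80 = £320.
Insurer total = bills − patient's total = £16400 − £4476.80 = £11923.20.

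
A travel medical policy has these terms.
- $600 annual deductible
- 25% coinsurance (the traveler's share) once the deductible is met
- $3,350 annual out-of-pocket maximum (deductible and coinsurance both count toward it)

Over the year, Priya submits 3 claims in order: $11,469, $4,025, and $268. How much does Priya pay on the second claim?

#1 ($11,469): $600 finishes the deductible; $10,869 goes to coinsurance; traveler's 25% is $2,717.25. Traveler owes $3,317.25 (running OOP $3,317.25).
#2 ($4,025): 25% coinsurance on $4,025 = $1,006.25. That would push OOP to $4,323.50, over the $3,350 cap, so traveler pays $3,350 − $3,317.25 = $32.75.

$32.75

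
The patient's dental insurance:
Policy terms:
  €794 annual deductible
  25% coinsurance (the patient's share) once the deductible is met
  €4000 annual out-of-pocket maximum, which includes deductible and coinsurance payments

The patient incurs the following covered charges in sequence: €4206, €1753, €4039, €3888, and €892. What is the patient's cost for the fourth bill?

#1 (€4206): €794 finishes the deductible; €3412 goes to coinsurance; patient's 25% is €853. Patient pays €1647; OOP now €1647.
#2 (€1753): deductible already satisfied, so patient's share is 25% × €1753 = €438.25. Patient owes €438.25 (running OOP €2085.25).
#3 (€4039): 25% coinsurance on €4039 = €1009.75. Cost to patient: €1009.75. OOP to date €3095.
#4 (€3888): deductible met; 25% of €3888 = €972. That would push OOP to €4067, over the €4000 cap, so patient pays €4000 − €3095 = €905.

€905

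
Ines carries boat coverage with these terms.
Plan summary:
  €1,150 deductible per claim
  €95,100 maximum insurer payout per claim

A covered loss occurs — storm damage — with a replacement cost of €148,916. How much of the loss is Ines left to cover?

After the deductible, €148,916 − €1,150 = €147,766 remains.
Since €147,766 > €95,100, the payout is capped at €95,100.
Owner's share is the uncovered remainder: €148,916 − €95,100 = €53,816.

€53,816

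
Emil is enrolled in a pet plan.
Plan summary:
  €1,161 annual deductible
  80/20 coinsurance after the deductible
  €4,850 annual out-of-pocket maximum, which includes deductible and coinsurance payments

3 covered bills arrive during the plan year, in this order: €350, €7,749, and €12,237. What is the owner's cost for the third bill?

€2,301.40

Claim 1 (€350): fully absorbed by the deductible. Cost to owner: €350. OOP to date €350.
Claim 2 (€7,749): €811 finishes the deductible; €6,938 goes to coinsurance; 20% of €6,938 = €1,387.60. Owner owes €2,198.60 (running OOP €2,548.60).
Claim 3 (€12,237): 20% coinsurance on €12,237 = €2,447.40. Adding that to €2,548.60 gives €4,996, past the €4,850 cap; owner pays only €4,850 − €2,548.60 = €2,301.40.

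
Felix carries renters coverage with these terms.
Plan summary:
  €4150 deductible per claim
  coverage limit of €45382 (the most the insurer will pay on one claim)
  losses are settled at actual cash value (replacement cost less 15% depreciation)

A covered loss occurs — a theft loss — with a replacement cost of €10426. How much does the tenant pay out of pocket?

€5713.90

Depreciate 15%: the covered value is €10426 × 0.85 = €8862.10.
Less the €4150 deductible: €8862.10 − €4150 = €4712.10.
€4712.10 ≤ €45382, so the limit doesn't bind; insurer pays €4712.10.
Out of pocket: €10426 − €4712.10 = €5713.90.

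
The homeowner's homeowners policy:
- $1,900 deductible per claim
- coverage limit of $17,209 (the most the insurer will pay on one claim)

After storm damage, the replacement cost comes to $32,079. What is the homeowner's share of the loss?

Less the $1,900 deductible: $32,079 − $1,900 = $30,179.
$30,179 exceeds the $17,209 limit, so the insurer pays the limit: $17,209.
Homeowner's share is the uncovered remainder: $32,079 − $17,209 = $14,870.

$14,870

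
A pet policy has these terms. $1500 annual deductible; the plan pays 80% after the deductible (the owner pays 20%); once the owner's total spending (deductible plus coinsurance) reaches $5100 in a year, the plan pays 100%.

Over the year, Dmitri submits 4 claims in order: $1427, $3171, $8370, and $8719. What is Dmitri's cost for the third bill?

Claim 1 — $1427: entire amount goes to the deductible. Owner owes $1427 (running OOP $1427).
Claim 2 — $3171: deductible takes $73, $3098 remains; owner's 20% is $619.60. Owner owes $692.60 (running OOP $2119.60).
Claim 3 — $8370: deductible met; 20% of $8370 = $1674. Owner owes $1674 (running OOP $3793.60).

$1674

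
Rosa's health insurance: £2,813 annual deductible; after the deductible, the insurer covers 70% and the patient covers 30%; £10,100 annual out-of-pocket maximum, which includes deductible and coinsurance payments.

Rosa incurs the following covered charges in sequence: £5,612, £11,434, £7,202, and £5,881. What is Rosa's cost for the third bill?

£2,160.60

Bill 1, £5,612: £2,813 to deductible, leaving £2,799; coinsurance £2,799 × 30% = £839.70. Patient pays £3,652.70; OOP now £3,652.70.
Bill 2, £11,434: deductible already satisfied, so patient's share is 30% × £11,434 = £3,430.20. Cost to patient: £3,430.20. OOP to date £7,082.90.
Bill 3, £7,202: deductible met; 30% of £7,202 = £2,160.60. Cost to patient: £2,160.60. OOP to date £9,243.50.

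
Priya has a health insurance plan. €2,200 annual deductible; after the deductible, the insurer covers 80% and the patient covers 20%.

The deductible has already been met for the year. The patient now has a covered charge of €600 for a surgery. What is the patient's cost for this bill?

€120

With the deductible met, the entire €600 is subject to coinsurance.
20% of €600 = €120 falls to the patient.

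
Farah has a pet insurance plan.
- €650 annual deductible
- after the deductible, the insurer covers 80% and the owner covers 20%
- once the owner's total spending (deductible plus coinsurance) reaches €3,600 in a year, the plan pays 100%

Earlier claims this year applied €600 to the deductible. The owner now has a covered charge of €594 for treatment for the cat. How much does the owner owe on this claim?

€158.80

Deductible still to meet: €650 − €600 = €50.
That leaves €594 − €50 = €544 for coinsurance.
20% of €544 = €108.80 falls to the owner.
Owner responsibility before any cap: €50 + €108.80 = €158.80.
Cumulative spending €600 + €158.80 = €758.80 stays under the €3,600 maximum.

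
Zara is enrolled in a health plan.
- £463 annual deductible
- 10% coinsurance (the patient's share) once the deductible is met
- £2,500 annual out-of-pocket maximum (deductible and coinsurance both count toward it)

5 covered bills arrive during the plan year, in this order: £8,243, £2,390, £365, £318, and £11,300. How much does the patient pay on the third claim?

£36.50

Bill 1, £8,243: £463 finishes the deductible; £7,780 goes to coinsurance; patient's 10% is £778. Patient pays £1,241; OOP now £1,241.
Bill 2, £2,390: 10% coinsurance on £2,390 = £239. Cost to patient: £239. OOP to date £1,480.
Bill 3, £365: deductible met; 10% of £365 = £36.50. Cost to patient: £36.50. OOP to date £1,516.50.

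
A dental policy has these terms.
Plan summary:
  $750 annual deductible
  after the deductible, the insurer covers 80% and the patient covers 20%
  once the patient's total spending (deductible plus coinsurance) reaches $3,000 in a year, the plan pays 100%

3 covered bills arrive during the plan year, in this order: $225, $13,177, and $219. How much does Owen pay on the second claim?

Bill 1, $225: fully absorbed by the deductible. Patient pays $225; OOP now $225.
Bill 2, $13,177: $525 finishes the deductible; $12,652 goes to coinsurance; coinsurance $12,652 × 20% = $2,530.40. Claim cost before the cap: $525 + $2,530.40 = $3,055.40. Adding that to $225 gives $3,280.40, past the $3,000 cap; patient pays only $3,000 − $225 = $2,775.

$2,775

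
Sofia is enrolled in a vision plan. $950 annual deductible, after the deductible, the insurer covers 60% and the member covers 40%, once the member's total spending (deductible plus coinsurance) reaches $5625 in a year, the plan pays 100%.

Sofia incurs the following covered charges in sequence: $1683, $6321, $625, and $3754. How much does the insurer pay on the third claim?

$375

Claim 1 — $1683: deductible takes $950, $733 remains; 40% of $733 = $293.20. Cost to member: $1243.20. OOP to date $1243.20. Plan pays $1683 − $1243.20 = $439.80.
Claim 2 — $6321: 40% coinsurance on $6321 = $2528.40. Member pays $2528.40; OOP now $3771.60. Insurer: $6321 − $2528.40 = $3792.60.
Claim 3 — $625: deductible already satisfied, so member's share is 40% × $625 = $250. Member pays $250; OOP now $4021.60. Insurer: $625 − $250 = $375.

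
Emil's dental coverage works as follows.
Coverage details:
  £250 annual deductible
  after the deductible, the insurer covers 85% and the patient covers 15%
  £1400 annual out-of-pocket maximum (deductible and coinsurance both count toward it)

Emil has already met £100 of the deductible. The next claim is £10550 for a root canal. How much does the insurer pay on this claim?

Deductible still to meet: £250 − £100 = £150.
After the £150 deductible portion, £10550 − £150 = £10400 is subject to coinsurance.
Patient's 15% share of £10400 is £1560.
Patient responsibility before any cap: £150 + £1560 = £1710.
Year-to-date out-of-pocket would reach £100 + £1710 = £1810, above the £1400 maximum, so the patient pays only £1400 − £100 = £1300.
The insurer covers the remainder: £10550 − £1300 = £9250.

£9250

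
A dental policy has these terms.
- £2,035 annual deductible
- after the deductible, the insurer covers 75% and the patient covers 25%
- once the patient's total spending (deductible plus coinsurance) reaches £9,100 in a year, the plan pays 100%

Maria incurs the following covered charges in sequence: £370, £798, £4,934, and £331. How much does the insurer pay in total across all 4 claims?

£3,298.50

#1 (£370): entire amount goes to the deductible. Patient pays £370; OOP now £370. Insurer: £370 − £370 = £0.
#2 (£798): fully absorbed by the deductible. Patient pays £798; OOP now £1,168. Plan pays £798 − £798 = £0.
#3 (£4,934): deductible takes £867, £4,067 remains; 25% of £4,067 = £1,016.75. Patient owes £1,883.75 (running OOP £3,051.75). Plan pays £4,934 − £1,883.75 = £3,050.25.
#4 (£331): deductible met; 25% of £331 = £82.75. Patient owes £82.75 (running OOP £3,134.50). Insurer: £331 − £82.75 = £248.25.
Insurer total: £0 + £0 + £3,050.25 + £248.25 = £3,298.50.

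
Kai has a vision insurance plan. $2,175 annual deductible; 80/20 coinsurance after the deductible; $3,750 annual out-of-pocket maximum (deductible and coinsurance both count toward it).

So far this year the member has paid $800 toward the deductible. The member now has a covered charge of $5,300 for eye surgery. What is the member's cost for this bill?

$2,160

Deductible still to meet: $2,175 − $800 = $1,375.
That leaves $5,300 − $1,375 = $3,925 for coinsurance.
Member's 20% share of $3,925 is $785.
Member responsibility before any cap: $1,375 + $785 = $2,160.
Cumulative spending $800 + $2,160 = $2,960 stays under the $3,750 maximum.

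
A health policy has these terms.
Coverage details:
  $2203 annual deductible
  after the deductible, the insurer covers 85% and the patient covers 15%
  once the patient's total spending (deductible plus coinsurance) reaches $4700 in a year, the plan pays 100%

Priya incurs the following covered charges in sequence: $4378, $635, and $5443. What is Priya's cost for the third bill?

$816.45

Bill 1, $4378: $2203 to deductible, leaving $2175; patient's 15% is $326.25. Cost to patient: $2529.25. OOP to date $2529.25.
Bill 2, $635: 15% coinsurance on $635 = $95.25. Patient owes $95.25 (running OOP $2624.50).
Bill 3, $5443: 15% coinsurance on $5443 = $816.45. Cost to patient: $816.45. OOP to date $3440.95.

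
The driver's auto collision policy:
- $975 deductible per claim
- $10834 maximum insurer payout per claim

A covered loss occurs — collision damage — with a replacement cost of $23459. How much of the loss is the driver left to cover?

$12625

Subtract the deductible: $23459 − $975 = $22484.
$22484 exceeds the $10834 limit, so the insurer pays the limit: $10834.
Out of pocket: $23459 − $10834 = $12625.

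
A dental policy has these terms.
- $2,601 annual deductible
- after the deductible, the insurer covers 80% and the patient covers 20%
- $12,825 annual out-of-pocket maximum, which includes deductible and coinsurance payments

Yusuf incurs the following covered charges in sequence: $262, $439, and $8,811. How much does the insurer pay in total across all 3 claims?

Claim 1 ($262): fully absorbed by the deductible. Patient owes $262 (running OOP $262). Plan pays $262 − $262 = $0.
Claim 2 ($439): fully absorbed by the deductible. Cost to patient: $439. OOP to date $701. Plan pays $439 − $439 = $0.
Claim 3 ($8,811): deductible takes $1,900, $6,911 remains; coinsurance $6,911 × 20% = $1,382.20. Cost to patient: $3,282.20. OOP to date $3,983.20. Plan pays $8,811 − $3,282.20 = $5,528.80.
Insurer total: $0 + $0 + $5,528.80 = $5,528.80.

$5,528.80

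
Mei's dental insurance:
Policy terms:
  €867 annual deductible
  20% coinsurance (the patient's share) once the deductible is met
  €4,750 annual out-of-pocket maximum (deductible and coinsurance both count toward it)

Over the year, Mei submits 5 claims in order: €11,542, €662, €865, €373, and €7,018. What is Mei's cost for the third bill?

€173

Claim 1 (€11,542): €867 finishes the deductible; €10,675 goes to coinsurance; coinsurance €10,675 × 20% = €2,135. Patient pays €3,002; OOP now €3,002.
Claim 2 (€662): deductible met; 20% of €662 = €132.40. Patient pays €132.40; OOP now €3,134.40.
Claim 3 (€865): 20% coinsurance on €865 = €173. Patient owes €173 (running OOP €3,307.40).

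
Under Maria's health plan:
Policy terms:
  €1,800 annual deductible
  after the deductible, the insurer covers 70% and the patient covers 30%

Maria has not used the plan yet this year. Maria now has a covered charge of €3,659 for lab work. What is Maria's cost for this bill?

The full €1,800 deductible is still open; €1,800 of this bill applies to it.
The remaining €1,859 (= €3,659 − €1,800) moves to coinsurance.
Patient's 30% share of €1,859 is €557.70.
That puts the patient's cost at €1,800 + €557.70 = €2,357.70.

€2,357.70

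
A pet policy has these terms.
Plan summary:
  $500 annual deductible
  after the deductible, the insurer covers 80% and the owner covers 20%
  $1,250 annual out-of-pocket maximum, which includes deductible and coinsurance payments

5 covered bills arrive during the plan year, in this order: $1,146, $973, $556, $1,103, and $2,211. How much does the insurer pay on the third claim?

$444.80

Claim 1 ($1,146): $500 finishes the deductible; $646 goes to coinsurance; coinsurance $646 × 20% = $129.20. Owner owes $629.20 (running OOP $629.20). Plan pays $1,146 − $629.20 = $516.80.
Claim 2 ($973): deductible met; 20% of $973 = $194.60. Owner pays $194.60; OOP now $823.80. Plan pays $973 − $194.60 = $778.40.
Claim 3 ($556): deductible already satisfied, so owner's share is 20% × $556 = $111.20. Owner pays $111.20; OOP now $935. Plan pays $556 − $111.20 = $444.80.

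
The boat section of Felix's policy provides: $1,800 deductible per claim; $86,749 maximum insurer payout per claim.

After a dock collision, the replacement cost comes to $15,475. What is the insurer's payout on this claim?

After the deductible, $15,475 − $1,800 = $13,675 remains.
$13,675 is within the $86,749 limit, so the insurer pays $13,675.

$13,675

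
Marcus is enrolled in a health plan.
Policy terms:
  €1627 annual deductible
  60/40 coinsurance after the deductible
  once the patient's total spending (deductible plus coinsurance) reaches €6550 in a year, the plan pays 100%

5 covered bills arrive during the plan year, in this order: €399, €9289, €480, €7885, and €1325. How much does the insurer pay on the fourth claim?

Claim 1 — €399: entire amount goes to the deductible. Patient pays €399; OOP now €399. Plan pays €399 − €399 = €0.
Claim 2 — €9289: deductible takes €1228, €8061 remains; 40% of €8061 = €3224.40. Patient pays €4452.40; OOP now €4851.40. Plan pays €9289 − €4452.40 = €4836.60.
Claim 3 — €480: deductible already satisfied, so patient's share is 40% × €480 = €192. Patient owes €192 (running OOP €5043.40). Plan pays €480 − €192 = €288.
Claim 4 — €7885: deductible already satisfied, so patient's share is 40% × €7885 = €3154. Adding that to €5043.40 gives €8197.40, past the €6550 cap; patient pays only €6550 − €5043.40 = €1506.60. Insurer: €7885 − €1506.60 = €6378.40.

€6378.40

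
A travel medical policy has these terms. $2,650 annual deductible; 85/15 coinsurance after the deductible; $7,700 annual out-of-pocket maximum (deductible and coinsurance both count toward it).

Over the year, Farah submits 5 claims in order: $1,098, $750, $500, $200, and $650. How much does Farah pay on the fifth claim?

$184.20

Claim 1 ($1,098): fully absorbed by the deductible. Cost to traveler: $1,098. OOP to date $1,098.
Claim 2 ($750): fully absorbed by the deductible. Cost to traveler: $750. OOP to date $1,848.
Claim 3 ($500): all of it applies to the deductible. Cost to traveler: $500. OOP to date $2,348.
Claim 4 ($200): fully absorbed by the deductible. Traveler owes $200 (running OOP $2,548).
Claim 5 ($650): deductible takes $102, $548 remains; traveler's 15% is $82.20. Traveler pays $184.20; OOP now $2,732.20.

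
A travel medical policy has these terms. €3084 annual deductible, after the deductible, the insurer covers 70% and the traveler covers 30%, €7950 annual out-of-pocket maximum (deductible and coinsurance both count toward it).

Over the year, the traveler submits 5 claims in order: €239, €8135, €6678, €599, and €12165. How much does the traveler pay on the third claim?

€2003.40

#1 (€239): fully absorbed by the deductible. Traveler pays €239; OOP now €239.
#2 (€8135): €2845 to deductible, leaving €5290; 30% of €5290 = €1587. Traveler owes €4432 (running OOP €4671).
#3 (€6678): deductible already satisfied, so traveler's share is 30% × €6678 = €2003.40. Traveler owes €2003.40 (running OOP €6674.40).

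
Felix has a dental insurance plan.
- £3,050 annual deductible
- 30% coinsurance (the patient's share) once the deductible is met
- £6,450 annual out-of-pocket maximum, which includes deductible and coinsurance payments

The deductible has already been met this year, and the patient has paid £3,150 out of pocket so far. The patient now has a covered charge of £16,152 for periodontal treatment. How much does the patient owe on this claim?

£3,300

With the deductible met, the entire £16,152 is subject to coinsurance.
Patient's 30% share of £16,152 is £4,845.60.
Adding £4,845.60 to the £3,150 already spent would give £7,995.60, which exceeds the £6,450 cap; the patient pays just £6,450 − £3,150 = £3,300.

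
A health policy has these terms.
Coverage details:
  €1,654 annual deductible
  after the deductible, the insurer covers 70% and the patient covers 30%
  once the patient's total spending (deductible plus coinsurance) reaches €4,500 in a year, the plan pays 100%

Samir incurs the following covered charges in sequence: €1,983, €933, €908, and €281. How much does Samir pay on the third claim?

Bill 1, €1,983: deductible takes €1,654, €329 remains; patient's 30% is €98.70. Cost to patient: €1,752.70. OOP to date €1,752.70.
Bill 2, €933: 30% coinsurance on €933 = €279.90. Patient owes €279.90 (running OOP €2,032.60).
Bill 3, €908: deductible met; 30% of €908 = €272.40. Patient owes €272.40 (running OOP €2,305).

€272.40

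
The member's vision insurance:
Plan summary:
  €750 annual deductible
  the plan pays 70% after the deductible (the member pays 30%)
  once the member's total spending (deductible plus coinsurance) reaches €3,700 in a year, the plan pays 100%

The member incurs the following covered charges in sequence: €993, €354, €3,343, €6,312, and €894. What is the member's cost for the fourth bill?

Bill 1, €993: €750 finishes the deductible; €243 goes to coinsurance; member's 30% is €72.90. Member pays €822.90; OOP now €822.90.
Bill 2, €354: deductible met; 30% of €354 = €106.20. Cost to member: €106.20. OOP to date €929.10.
Bill 3, €3,343: deductible already satisfied, so member's share is 30% × €3,343 = €1,002.90. Member pays €1,002.90; OOP now €1,932.
Bill 4, €6,312: 30% coinsurance on €6,312 = €1,893.60. OOP would hit €3,825.60 > €3,700, so the cap limits the member to €3,700 − €1,932 = €1,768.

€1,768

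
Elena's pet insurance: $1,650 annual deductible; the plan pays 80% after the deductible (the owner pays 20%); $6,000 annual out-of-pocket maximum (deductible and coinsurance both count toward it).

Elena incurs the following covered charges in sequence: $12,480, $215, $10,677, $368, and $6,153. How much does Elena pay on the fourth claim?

Claim 1 — $12,480: $1,650 finishes the deductible; $10,830 goes to coinsurance; coinsurance $10,830 × 20% = $2,166. Cost to owner: $3,816. OOP to date $3,816.
Claim 2 — $215: deductible met; 20% of $215 = $43. Owner pays $43; OOP now $3,859.
Claim 3 — $10,677: 20% coinsurance on $10,677 = $2,135.40. Owner owes $2,135.40 (running OOP $5,994.40).
Claim 4 — $368: deductible met; 20% of $368 = $73.60. OOP would hit $6,068 > $6,000, so the cap limits the owner to $6,000 − $5,994.40 = $5.60.

$5.60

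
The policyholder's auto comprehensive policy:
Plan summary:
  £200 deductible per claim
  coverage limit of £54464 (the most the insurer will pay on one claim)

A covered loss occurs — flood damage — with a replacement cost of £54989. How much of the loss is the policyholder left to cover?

After the deductible, £54989 − £200 = £54789 remains.
The £54464 per-incident cap binds; insurer pays £54464.
Out of pocket: £54989 − £54464 = £525.

£525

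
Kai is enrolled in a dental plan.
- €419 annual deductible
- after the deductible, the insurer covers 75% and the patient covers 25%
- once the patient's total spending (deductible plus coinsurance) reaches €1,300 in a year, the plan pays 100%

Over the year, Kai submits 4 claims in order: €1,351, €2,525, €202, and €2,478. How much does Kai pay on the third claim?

Claim 1 (€1,351): deductible takes €419, €932 remains; patient's 25% is €233. Cost to patient: €652. OOP to date €652.
Claim 2 (€2,525): deductible met; 25% of €2,525 = €631.25. Patient pays €631.25; OOP now €1,283.25.
Claim 3 (€202): deductible already satisfied, so patient's share is 25% × €202 = €50.50. That would push OOP to €1,333.75, over the €1,300 cap, so patient pays €1,300 − €1,283.25 = €16.75.

€16.75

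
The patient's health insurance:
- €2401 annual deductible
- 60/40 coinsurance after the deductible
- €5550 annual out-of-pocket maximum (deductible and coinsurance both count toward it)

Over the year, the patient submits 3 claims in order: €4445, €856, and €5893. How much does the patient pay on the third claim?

€1989

Claim 1 — €4445: €2401 finishes the deductible; €2044 goes to coinsurance; patient's 40% is €817.60. Cost to patient: €3218.60. OOP to date €3218.60.
Claim 2 — €856: 40% coinsurance on €856 = €342.40. Cost to patient: €342.40. OOP to date €3561.
Claim 3 — €5893: deductible met; 40% of €5893 = €2357.20. Adding that to €3561 gives €5918.20, past the €5550 cap; patient pays only €5550 − €3561 = €1989.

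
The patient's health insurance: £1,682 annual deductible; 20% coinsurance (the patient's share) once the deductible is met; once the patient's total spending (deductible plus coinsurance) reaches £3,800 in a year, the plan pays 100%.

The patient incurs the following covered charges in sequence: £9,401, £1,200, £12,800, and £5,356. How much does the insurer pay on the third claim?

Claim 1 — £9,401: £1,682 to deductible, leaving £7,719; coinsurance £7,719 × 20% = £1,543.80. Patient pays £3,225.80; OOP now £3,225.80. Insurer: £9,401 − £3,225.80 = £6,175.20.
Claim 2 — £1,200: deductible already satisfied, so patient's share is 20% × £1,200 = £240. Patient owes £240 (running OOP £3,465.80). Plan pays £1,200 − £240 = £960.
Claim 3 — £12,800: 20% coinsurance on £12,800 = £2,560. OOP would hit £6,025.80 > £3,800, so the cap limits the patient to £3,800 − £3,465.80 = £334.20. Plan pays £12,800 − £334.20 = £12,465.80.

£12,465.80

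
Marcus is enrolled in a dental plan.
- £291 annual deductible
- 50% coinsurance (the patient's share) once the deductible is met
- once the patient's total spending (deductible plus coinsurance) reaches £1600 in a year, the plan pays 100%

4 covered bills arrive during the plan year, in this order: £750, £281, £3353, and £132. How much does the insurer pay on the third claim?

£2414

#1 (£750): deductible takes £291, £459 remains; 50% of £459 = £229.50. Patient pays £520.50; OOP now £520.50. Insurer: £750 − £520.50 = £229.50.
#2 (£281): deductible met; 50% of £281 = £140.50. Patient owes £140.50 (running OOP £661). Insurer: £281 − £140.50 = £140.50.
#3 (£3353): 50% coinsurance on £3353 = £1676.50. That would push OOP to £2337.50, over the £1600 cap, so patient pays £1600 − £661 = £939. Insurer: £3353 − £939 = £2414.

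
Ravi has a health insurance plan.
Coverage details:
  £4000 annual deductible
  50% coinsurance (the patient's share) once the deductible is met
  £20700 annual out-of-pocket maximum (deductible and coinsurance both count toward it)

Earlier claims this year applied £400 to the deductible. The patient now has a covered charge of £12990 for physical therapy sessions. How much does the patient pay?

£8295

Deductible still to meet: £4000 − £400 = £3600.
After the £3600 deductible portion, £12990 − £3600 = £9390 is subject to coinsurance.
50% of £9390 = £4695 falls to the patient.
Patient responsibility before any cap: £3600 + £4695 = £8295.
Total out-of-pocket so far would be £400 + £8295 = £8695, below the £20700 cap — no reduction.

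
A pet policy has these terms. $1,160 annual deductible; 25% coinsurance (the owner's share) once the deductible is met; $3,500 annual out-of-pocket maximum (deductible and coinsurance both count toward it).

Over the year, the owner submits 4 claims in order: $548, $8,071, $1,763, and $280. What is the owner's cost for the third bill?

Claim 1 ($548): fully absorbed by the deductible. Owner pays $548; OOP now $548.
Claim 2 ($8,071): $612 to deductible, leaving $7,459; coinsurance $7,459 × 25% = $1,864.75. Owner owes $2,476.75 (running OOP $3,024.75).
Claim 3 ($1,763): 25% coinsurance on $1,763 = $440.75. Owner pays $440.75; OOP now $3,465.50.

$440.75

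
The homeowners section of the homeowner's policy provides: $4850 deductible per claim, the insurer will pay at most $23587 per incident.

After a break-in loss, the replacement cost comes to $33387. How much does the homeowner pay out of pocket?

After the deductible, $33387 − $4850 = $28537 remains.
The $23587 per-incident cap binds; insurer pays $23587.
Out of pocket: $33387 − $23587 = $9800.

$9800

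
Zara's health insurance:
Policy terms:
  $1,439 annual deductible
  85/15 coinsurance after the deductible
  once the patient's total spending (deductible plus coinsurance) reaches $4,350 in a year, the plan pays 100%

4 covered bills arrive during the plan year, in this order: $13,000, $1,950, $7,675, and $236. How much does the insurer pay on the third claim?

#1 ($13,000): $1,439 finishes the deductible; $11,561 goes to coinsurance; coinsurance $11,561 × 15% = $1,734.15. Cost to patient: $3,173.15. OOP to date $3,173.15. Insurer: $13,000 − $3,173.15 = $9,826.85.
#2 ($1,950): deductible already satisfied, so patient's share is 15% × $1,950 = $292.50. Cost to patient: $292.50. OOP to date $3,465.65. Insurer: $1,950 − $292.50 = $1,657.50.
#3 ($7,675): 15% coinsurance on $7,675 = $1,151.25. That would push OOP to $4,616.90, over the $4,350 cap, so patient pays $4,350 − $3,465.65 = $884.35. Insurer: $7,675 − $884.35 = $6,790.65.

$6,790.65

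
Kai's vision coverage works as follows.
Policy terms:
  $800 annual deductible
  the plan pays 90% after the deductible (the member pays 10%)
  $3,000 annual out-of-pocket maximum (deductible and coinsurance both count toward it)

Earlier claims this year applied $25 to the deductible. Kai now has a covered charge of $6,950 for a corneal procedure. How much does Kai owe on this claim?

$1,392.50

Remaining deductible: $800 − $25 = $775.
After the $775 deductible portion, $6,950 − $775 = $6,175 is subject to coinsurance.
Coinsurance: $6,175 × 10% = $617.50.
That puts the member's cost at $775 + $617.50 = $1,392.50 before any cap.
Total out-of-pocket so far would be $25 + $1,392.50 = $1,417.50, below the $3,000 cap — no reduction.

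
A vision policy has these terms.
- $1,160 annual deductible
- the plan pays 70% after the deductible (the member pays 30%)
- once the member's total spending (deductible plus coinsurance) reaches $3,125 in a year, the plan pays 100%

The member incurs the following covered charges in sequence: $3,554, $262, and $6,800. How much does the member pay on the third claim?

Claim 1 — $3,554: $1,160 finishes the deductible; $2,394 goes to coinsurance; member's 30% is $718.20. Cost to member: $1,878.20. OOP to date $1,878.20.
Claim 2 — $262: deductible already satisfied, so member's share is 30% × $262 = $78.60. Member owes $78.60 (running OOP $1,956.80).
Claim 3 — $6,800: deductible met; 30% of $6,800 = $2,040. OOP would hit $3,996.80 > $3,125, so the cap limits the member to $3,125 − $1,956.80 = $1,168.20.

$1,168.20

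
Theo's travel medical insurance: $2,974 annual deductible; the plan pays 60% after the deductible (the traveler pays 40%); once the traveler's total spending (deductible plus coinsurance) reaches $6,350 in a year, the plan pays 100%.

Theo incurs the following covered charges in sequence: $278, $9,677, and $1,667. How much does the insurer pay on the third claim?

$1,083.40

Claim 1 ($278): fully absorbed by the deductible. Traveler pays $278; OOP now $278. Insurer: $278 − $278 = $0.
Claim 2 ($9,677): deductible takes $2,696, $6,981 remains; traveler's 40% is $2,792.40. Traveler owes $5,488.40 (running OOP $5,766.40). Insurer: $9,677 − $5,488.40 = $4,188.60.
Claim 3 ($1,667): deductible met; 40% of $1,667 = $666.80. Adding that to $5,766.40 gives $6,433.20, past the $6,350 cap; traveler pays only $6,350 − $5,766.40 = $583.60. Plan pays $1,667 − $583.60 = $1,083.40.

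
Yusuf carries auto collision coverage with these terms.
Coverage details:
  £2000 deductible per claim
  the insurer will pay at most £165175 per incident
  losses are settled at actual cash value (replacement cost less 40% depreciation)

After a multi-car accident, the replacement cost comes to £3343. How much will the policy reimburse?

Actual cash value after 40% depreciation: £3343 × 60% = £2005.80.
After the deductible, £2005.80 − £2000 = £5.80 remains.
£5.80 ≤ £165175, so the limit doesn't bind; insurer pays £5.80.

£5.80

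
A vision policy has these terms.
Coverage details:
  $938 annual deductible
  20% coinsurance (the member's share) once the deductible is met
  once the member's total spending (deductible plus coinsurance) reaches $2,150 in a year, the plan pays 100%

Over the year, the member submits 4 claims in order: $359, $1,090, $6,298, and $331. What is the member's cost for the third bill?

$1,109.80

Claim 1 ($359): entire amount goes to the deductible. Member pays $359; OOP now $359.
Claim 2 ($1,090): $579 to deductible, leaving $511; member's 20% is $102.20. Member owes $681.20 (running OOP $1,040.20).
Claim 3 ($6,298): 20% coinsurance on $6,298 = $1,259.60. OOP would hit $2,299.80 > $2,150, so the cap limits the member to $2,150 − $1,040.20 = $1,109.80.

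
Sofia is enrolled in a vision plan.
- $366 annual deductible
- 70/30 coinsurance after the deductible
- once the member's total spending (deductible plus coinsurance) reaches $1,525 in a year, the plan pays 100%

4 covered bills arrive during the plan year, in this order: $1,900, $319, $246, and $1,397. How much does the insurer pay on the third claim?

$172.20

Claim 1 — $1,900: deductible takes $366, $1,534 remains; member's 30% is $460.20. Member owes $826.20 (running OOP $826.20). Insurer: $1,900 − $826.20 = $1,073.80.
Claim 2 — $319: 30% coinsurance on $319 = $95.70. Member owes $95.70 (running OOP $921.90). Plan pays $319 − $95.70 = $223.30.
Claim 3 — $246: deductible met; 30% of $246 = $73.80. Member pays $73.80; OOP now $995.70. Plan pays $246 − $73.80 = $172.20.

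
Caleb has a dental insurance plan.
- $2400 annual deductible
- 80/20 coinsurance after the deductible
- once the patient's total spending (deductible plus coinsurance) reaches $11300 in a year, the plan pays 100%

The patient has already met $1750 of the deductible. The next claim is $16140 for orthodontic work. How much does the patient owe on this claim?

Deductible still to meet: $2400 − $1750 = $650.
That leaves $16140 − $650 = $15490 for coinsurance.
20% of $15490 = $3098 falls to the patient.
So the patient owes $650 + $3098 = $3748 before any cap.
Total out-of-pocket so far would be $1750 + $3748 = $5498, below the $11300 cap — no reduction.

$3748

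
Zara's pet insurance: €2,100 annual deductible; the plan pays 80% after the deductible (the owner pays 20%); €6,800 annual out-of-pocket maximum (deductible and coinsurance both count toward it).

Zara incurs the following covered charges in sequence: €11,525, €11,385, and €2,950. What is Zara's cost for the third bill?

€538

Claim 1 (€11,525): €2,100 finishes the deductible; €9,425 goes to coinsurance; coinsurance €9,425 × 20% = €1,885. Owner owes €3,985 (running OOP €3,985).
Claim 2 (€11,385): deductible already satisfied, so owner's share is 20% × €11,385 = €2,277. Owner owes €2,277 (running OOP €6,262).
Claim 3 (€2,950): deductible met; 20% of €2,950 = €590. Adding that to €6,262 gives €6,852, past the €6,800 cap; owner pays only €6,800 − €6,262 = €538.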